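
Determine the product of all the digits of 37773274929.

3×7×7×7×3×2×7×4×9×2×9 = 28005264

28005264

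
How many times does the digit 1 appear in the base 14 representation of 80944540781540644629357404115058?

1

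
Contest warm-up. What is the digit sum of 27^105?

675

27^105 = 1964243102104132158380569973585038711589402687404273719547677399776839452183196742630315934708808140908457093943087640906885112545770821459540513710907
Sum of its 151 digits: 675.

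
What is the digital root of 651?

3

6+5+1 = 12
1+2 = 3
(Equivalently, 651 mod 9 = 3.)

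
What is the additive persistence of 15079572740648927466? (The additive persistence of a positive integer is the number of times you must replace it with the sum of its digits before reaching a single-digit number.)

3

15079572740648927466 → 99 → 18 → 9 (3 steps)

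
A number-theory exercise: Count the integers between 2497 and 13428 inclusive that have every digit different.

4577

The integers in [2497, 13428] that have every digit different: 2497, 2498, 2501, 2503, 2504, 2506, …, 13427, 13428.
4577 qualify.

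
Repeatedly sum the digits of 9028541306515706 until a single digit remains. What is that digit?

8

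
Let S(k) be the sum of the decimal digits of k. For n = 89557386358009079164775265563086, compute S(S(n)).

10

First digit sum: 163.
1+6+3 = 10.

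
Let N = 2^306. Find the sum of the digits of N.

370

2^306 = 130370302485407109521180524058200202307293977194619920040712988758680403184853549195737432064
Sum of its 93 digits: 370.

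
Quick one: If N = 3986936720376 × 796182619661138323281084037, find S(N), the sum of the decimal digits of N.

150

3986936720376 × 796182619661138323281084037 = 3174329722452151003081172838074826237912
Sum of its 40 digits: 150.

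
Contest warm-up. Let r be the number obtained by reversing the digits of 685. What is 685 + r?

1271

Reverse of 685 is 586.
685 + 586 = 1271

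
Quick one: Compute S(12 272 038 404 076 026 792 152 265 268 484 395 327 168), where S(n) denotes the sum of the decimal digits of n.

169

1+2+2+7+2+0+3+8+4+0+4+0+7+6+0+2+6+7+9+2+1+5+2+2+6+5+2+6+8+4+8+4+3+9+5+3+2+7+1+6+8 = 169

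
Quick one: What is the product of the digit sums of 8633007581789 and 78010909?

2210

S(8633007581789) = 8+6+3+3+0+0+7+5+8+1+7+8+9 = 65.
S(78010909) = 7+8+0+1+0+9+0+9 = 34.
65 · 34 = 2210.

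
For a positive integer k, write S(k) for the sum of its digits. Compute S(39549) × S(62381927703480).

1800

S(39549) = 3+9+5+4+9 = 30.
S(62381927703480) = 6+2+3+8+1+9+2+7+7+0+3+4+8+0 = 60.
30 · 60 = 1800.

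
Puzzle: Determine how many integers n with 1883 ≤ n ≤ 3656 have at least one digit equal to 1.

The integers in [1883, 3656] that have at least one digit equal to 1: 1883, 1884, 1885, 1886, 1887, 1888, …, 3641, 3651.
598 qualify.

598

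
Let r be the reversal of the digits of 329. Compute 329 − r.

-594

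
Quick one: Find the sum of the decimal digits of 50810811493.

5+0+8+1+0+8+1+1+4+9+3 = 40

40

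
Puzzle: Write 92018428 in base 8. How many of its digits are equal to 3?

92018428 in base 8 is 537013374.
The digit 3 appears 3 times.

3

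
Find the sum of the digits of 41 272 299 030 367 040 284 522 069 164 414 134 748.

144

4+1+2+7+2+2+9+9+0+3+0+3+6+7+0+4+0+2+8+4+5+2+2+0+6+9+1+6+4+4+1+4+1+3+4+7+4+8 = 144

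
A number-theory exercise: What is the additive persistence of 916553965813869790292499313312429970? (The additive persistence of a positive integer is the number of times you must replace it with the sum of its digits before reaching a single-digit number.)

3

916553965813869790292499313312429970 → 179 → 17 → 8 (3 steps)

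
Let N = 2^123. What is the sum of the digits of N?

2^123 = 10633823966279326983230456482242756608
Sum of its 38 digits: 170.

170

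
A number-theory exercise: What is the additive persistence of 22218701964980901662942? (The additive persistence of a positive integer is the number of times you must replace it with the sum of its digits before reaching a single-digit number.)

22218701964980901662942 → 98 → 17 → 8 (3 steps)

3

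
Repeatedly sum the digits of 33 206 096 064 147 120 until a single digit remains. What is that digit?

3+3+2+0+6+0+9+6+0+6+4+1+4+7+1+2+0 = 54
5+4 = 9

9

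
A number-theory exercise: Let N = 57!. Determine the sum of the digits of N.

270

57! = 40526919504877216755680601905432322134980384796226602145184481280000000000000
Sum of its 77 digits: 270.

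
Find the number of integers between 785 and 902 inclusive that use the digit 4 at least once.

20

The integers in [785, 902] that use the digit 4 at least once: 794, 804, 814, 824, 834, 840, …, 884, 894.
20 qualify.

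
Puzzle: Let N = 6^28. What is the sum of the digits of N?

90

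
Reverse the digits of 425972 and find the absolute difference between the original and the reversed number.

Reverse of 425972 is 279524.
|425972 − 279524| = 146448

146448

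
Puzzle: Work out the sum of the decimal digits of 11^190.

11^190 = 732167049665910753974868186626604987575818048354845547499641464539929110661972287597306340828301751181093748762446804228473364473488726731431816276428163423395521409333332786903151394634724557427401
Sum of its 198 digits: 907.

907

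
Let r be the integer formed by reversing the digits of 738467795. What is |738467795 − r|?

140702958

Reverse of 738467795 is 597764837.
|738467795 − 597764837| = 140702958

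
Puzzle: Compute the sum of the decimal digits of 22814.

2+2+8+1+4 = 17

17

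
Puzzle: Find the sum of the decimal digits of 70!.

70! = 11978571669969891796072783721689098736458938142546425857555362864628009582789845319680000000000000000
Sum of its 101 digits: 459.

459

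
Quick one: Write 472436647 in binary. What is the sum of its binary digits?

472436647 in base 2 is 11100001010001100111110100111.
Digit sum: 1+1+1+0+0+0+0+1+0+1+0+0+0+1+1+0+0+1+1+1+1+1+0+1+0+0+1+1+1 = 16.

16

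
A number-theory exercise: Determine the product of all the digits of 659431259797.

128595600

6×5×9×4×3×1×2×5×9×7×9×7 = 128595600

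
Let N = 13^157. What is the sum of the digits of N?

778

13^157 = 7746514037004662380490443660479175970190055397714700057977017348987904750979429096171534882419353567732056916203644824114616429634202557168940767124518984298812441745291260733
Sum of its 175 digits: 778.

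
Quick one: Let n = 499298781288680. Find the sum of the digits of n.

89

4+9+9+2+9+8+7+8+1+2+8+8+6+8+0 = 89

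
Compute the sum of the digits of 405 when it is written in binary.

5

405 in base 2 is 110010101.
Digit sum: 1+1+0+0+1+0+1+0+1 = 5.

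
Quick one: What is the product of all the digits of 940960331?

9×4×0×9×6×0×3×3×1 = 0

0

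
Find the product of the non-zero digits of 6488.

1536

6×4×8×8 = 1536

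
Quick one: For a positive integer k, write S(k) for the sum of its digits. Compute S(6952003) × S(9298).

700

S(6952003) = 6+9+5+2+0+0+3 = 25.
S(9298) = 9+2+9+8 = 28.
25 · 28 = 700.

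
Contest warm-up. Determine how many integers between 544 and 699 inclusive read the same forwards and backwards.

16

The integers in [544, 699] that read the same forwards and backwards: 545, 555, 565, 575, 585, 595, …, 686, 696.
16 qualify.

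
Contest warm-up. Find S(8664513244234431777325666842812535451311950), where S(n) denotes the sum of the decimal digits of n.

8+6+6+4+5+1+3+2+4+4+2+3+4+4+3+1+7+7+7+3+2+5+6+6+6+8+4+2+8+1+2+5+3+5+4+5+1+3+1+1+9+5+0 = 176

176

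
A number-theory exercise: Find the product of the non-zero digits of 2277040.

784

2×2×7×7×4 = 784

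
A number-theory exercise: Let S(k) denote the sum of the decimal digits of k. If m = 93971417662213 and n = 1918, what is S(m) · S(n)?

1159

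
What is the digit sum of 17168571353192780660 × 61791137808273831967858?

185

17168571353192780660 × 61791137808273831967858 = 1060865558456317454231732458359366764026280
Sum of its 43 digits: 185.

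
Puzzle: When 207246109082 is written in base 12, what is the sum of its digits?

67

207246109082 in base 12 is 341BA376AA2.
Digit sum: 3+4+1+11+10+3+7+6+10+10+2 = 67.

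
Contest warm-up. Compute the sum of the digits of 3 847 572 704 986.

70

3+8+4+7+5+7+2+7+0+4+9+8+6 = 70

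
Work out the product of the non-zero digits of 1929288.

1×9×2×9×2×8×8 = 20736

20736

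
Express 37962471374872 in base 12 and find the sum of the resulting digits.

37962471374872 in base 12 is 431146AA2A474.
Digit sum: 4+3+1+1+4+6+10+10+2+10+4+7+4 = 66.

66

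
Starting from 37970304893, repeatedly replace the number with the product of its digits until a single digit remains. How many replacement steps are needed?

37970304893 → 0 (1 step)

1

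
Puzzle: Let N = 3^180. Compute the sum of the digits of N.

360

3^180 = 76177348045866392339289727720615561750424801402395196724001565744957137343033038019601
Sum of its 86 digits: 360.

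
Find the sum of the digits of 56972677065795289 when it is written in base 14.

56972677065795289 in base 14 is 51ACBA3D681A601.
Digit sum: 5+1+10+12+11+10+3+13+6+8+1+10+6+0+1 = 97.

97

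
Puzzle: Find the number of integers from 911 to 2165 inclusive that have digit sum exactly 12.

88

The integers in [911, 2165] that have digit sum exactly 12: 912, 921, 930, 1029, 1038, 1047, …, 2154, 2163.
88 qualify.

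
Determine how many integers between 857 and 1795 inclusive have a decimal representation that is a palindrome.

23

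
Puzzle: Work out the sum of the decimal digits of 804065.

23

8+0+4+0+6+5 = 23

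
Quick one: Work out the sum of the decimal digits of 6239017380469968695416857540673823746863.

204

6+2+3+9+0+1+7+3+8+0+4+6+9+9+6+8+6+9+5+4+1+6+8+5+7+5+4+0+6+7+3+8+2+3+7+4+6+8+6+3 = 204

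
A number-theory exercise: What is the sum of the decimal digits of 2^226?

2^226 = 107839786668602559178668060348078522694548577690162289924414440996864
Sum of its 69 digits: 349.

349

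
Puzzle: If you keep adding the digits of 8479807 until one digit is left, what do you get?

8+4+7+9+8+0+7 = 43
4+3 = 7

7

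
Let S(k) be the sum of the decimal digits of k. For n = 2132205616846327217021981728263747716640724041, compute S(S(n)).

First digit sum: 177.
1+7+7 = 15.

15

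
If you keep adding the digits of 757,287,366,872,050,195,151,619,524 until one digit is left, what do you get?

5

7+5+7+2+8+7+3+6+6+8+7+2+0+5+0+1+9+5+1+5+1+6+1+9+5+2+4 = 122
1+2+2 = 5
(Equivalently, 757,287,366,872,050,195,151,619,524 mod 9 = 5.)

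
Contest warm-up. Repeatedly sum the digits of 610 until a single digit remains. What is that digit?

6+1+0 = 7

7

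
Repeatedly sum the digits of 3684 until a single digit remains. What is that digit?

3

3+6+8+4 = 21
2+1 = 3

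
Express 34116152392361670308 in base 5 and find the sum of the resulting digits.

34116152392361670308 in base 5 is 4242141334311244024041422213.
Digit sum: 4+2+4+2+1+4+1+3+3+4+3+1+1+2+4+4+0+2+4+0+4+1+4+2+2+2+1+3 = 68.

68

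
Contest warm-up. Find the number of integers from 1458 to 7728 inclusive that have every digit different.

3222

The integers in [1458, 7728] that have every digit different: 1458, 1459, 1460, 1462, 1463, 1465, …, 7695, 7698.
3222 qualify.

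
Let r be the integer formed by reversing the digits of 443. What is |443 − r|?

99

Reverse of 443 is 344.
|443 − 344| = 99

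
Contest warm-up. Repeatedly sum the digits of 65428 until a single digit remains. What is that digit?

6+5+4+2+8 = 25
2+5 = 7

7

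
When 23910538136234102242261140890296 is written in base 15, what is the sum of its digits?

182

23910538136234102242261140890296 in base 15 is 64A567AD5EB26056C609D7AB031.
Digit sum: 6+4+10+5+6+7+10+13+5+14+11+2+6+0+5+6+12+6+0+9+13+7+10+11+0+3+1 = 182.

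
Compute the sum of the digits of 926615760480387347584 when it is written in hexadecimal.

124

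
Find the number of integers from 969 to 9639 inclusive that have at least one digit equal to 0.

2379

The integers in [969, 9639] that have at least one digit equal to 0: 970, 980, 990, 1000, 1001, 1002, …, 9620, 9630.
2379 qualify.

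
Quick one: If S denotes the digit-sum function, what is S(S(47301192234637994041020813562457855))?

First digit sum: 140.
1+4+0 = 5.

5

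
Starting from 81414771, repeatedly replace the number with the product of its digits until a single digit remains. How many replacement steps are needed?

81414771 → 6272 → 168 → 48 → 32 → 6 (5 steps)

5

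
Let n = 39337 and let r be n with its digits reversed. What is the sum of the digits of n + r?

14

Reversal of 39337 is 73393; 39337 + 73393 = 112730.
Digit sum of 112730: 1+1+2+7+3+0 = 14.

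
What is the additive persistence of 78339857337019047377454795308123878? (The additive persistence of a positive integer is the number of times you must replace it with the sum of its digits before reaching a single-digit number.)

3

78339857337019047377454795308123878 → 175 → 13 → 4 (3 steps)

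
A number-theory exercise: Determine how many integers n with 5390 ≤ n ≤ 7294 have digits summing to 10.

27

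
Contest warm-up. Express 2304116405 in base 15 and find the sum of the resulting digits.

45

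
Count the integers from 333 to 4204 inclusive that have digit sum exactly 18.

265

The integers in [333, 4204] that have digit sum exactly 18: 369, 378, 387, 396, 459, 468, …, 4185, 4194.
265 qualify.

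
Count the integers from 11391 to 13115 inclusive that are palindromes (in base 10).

The integers in [11391, 13115] that are palindromes (in base 10): 11411, 11511, 11611, 11711, 11811, 11911, …, 12921, 13031.
17 qualify.

17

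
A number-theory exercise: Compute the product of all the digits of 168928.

1×6×8×9×2×8 = 6912

6912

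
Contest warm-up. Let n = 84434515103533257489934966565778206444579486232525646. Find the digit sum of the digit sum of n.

10

First digit sum: 253.
2+5+3 = 10.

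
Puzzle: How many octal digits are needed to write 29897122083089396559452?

25

29897122083089396559452 in base 8 is 6251347524515200605067134, which has 25 digits.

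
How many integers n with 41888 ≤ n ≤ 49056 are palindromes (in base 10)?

71

The integers in [41888, 49056] that are palindromes (in base 10): 41914, 42024, 42124, 42224, 42324, 42424, …, 48884, 48984.
71 qualify.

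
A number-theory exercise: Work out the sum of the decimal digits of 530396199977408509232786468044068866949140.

209

5+3+0+3+9+6+1+9+9+9+7+7+4+0+8+5+0+9+2+3+2+7+8+6+4+6+8+0+4+4+0+6+8+8+6+6+9+4+9+1+4+0 = 209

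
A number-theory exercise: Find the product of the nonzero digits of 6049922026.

6×4×9×9×2×2×2×6 = 93312

93312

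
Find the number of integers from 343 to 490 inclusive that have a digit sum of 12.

15

The integers in [343, 490] that have a digit sum of 12: 345, 354, 363, 372, 381, 390, …, 471, 480.
15 qualify.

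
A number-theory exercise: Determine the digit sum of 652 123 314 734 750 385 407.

6+5+2+1+2+3+3+1+4+7+3+4+7+5+0+3+8+5+4+0+7 = 80

80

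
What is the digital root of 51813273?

5+1+8+1+3+2+7+3 = 30
3+0 = 3

3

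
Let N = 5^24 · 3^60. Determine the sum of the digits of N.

189

5^24 · 3^60 = 2526709930611622542994882655203342437744140625
Sum of its 46 digits: 189.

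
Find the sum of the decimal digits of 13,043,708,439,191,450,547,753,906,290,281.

130

1+3+0+4+3+7+0+8+4+3+9+1+9+1+4+5+0+5+4+7+7+5+3+9+0+6+2+9+0+2+8+1 = 130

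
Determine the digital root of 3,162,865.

3+1+6+2+8+6+5 = 31
3+1 = 4

4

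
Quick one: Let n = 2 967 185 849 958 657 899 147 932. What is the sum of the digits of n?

2+9+6+7+1+8+5+8+4+9+9+5+8+6+5+7+8+9+9+1+4+7+9+3+2 = 151

151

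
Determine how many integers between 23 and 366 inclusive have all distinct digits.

259

The integers in [23, 366] that have all distinct digits: 23, 24, 25, 26, 27, 28, …, 364, 365.
259 qualify.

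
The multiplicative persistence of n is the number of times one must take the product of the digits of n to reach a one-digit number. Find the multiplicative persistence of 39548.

39548 → 4320 → 0 (2 steps)

2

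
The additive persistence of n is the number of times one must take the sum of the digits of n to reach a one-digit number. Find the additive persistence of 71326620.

2

71326620 → 27 → 9 (2 steps)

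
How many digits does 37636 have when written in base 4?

8

37636 in base 4 is 21030010, which has 8 digits.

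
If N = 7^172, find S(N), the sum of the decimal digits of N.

628

7^172 = 22743792394229783703324968302948048914802297906725751125690494748022168763393663766122202934319824761844480012849410006555553109314693743185383201
Sum of its 146 digits: 628.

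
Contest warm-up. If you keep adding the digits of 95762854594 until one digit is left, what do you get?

9+5+7+6+2+8+5+4+5+9+4 = 64
6+4 = 10
1+0 = 1
(Equivalently, 95762854594 mod 9 = 1.)

1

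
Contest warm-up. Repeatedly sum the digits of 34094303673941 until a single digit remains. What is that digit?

3+4+0+9+4+3+0+3+6+7+3+9+4+1 = 56
5+6 = 11
1+1 = 2

2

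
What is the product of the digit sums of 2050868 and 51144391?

812

S(2050868) = 2+0+5+0+8+6+8 = 29.
S(51144391) = 5+1+1+4+4+3+9+1 = 28.
29 · 28 = 812.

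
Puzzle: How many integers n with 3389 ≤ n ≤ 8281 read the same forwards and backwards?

The integers in [3389, 8281] that read the same forwards and backwards: 3443, 3553, 3663, 3773, 3883, 3993, …, 8118, 8228.
49 qualify.

49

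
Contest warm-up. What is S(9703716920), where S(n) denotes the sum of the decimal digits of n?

44

9+7+0+3+7+1+6+9+2+0 = 44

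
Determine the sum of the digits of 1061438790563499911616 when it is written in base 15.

158

1061438790563499911616 in base 15 is AB8E6BA4088E758EE6.
Digit sum: 10+11+8+14+6+11+10+4+0+8+8+14+7+5+8+14+14+6 = 158.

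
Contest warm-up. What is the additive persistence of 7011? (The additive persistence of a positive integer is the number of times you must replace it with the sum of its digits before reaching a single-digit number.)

1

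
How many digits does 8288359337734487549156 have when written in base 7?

8288359337734487549156 in base 7 is 61156113504301436562663053, which has 26 digits.

26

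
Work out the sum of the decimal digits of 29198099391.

2+9+1+9+8+0+9+9+3+9+1 = 60

60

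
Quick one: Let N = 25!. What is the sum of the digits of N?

72

25! = 15511210043330985984000000
Sum of its 26 digits: 72.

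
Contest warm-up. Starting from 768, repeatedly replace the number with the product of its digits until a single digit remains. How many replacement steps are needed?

4

768 → 336 → 54 → 20 → 0 (4 steps)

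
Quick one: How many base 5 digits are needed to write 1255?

5

1255 in base 5 is 20010, which has 5 digits.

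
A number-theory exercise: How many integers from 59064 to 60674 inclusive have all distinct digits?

519

The integers in [59064, 60674] that have all distinct digits: 59064, 59067, 59068, 59071, 59072, 59073, …, 60597, 60598.
519 qualify.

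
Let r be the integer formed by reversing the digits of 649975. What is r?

579946

Reversing 649975 gives 579946.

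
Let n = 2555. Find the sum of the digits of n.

17

2+5+5+5 = 17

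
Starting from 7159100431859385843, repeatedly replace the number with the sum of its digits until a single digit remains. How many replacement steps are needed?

3

7159100431859385843 → 84 → 12 → 3 (3 steps)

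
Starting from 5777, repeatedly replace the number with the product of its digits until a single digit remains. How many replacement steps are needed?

4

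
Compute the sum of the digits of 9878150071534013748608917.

112

9+8+7+8+1+5+0+0+7+1+5+3+4+0+1+3+7+4+8+6+0+8+9+1+7 = 112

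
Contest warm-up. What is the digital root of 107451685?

1

1+0+7+4+5+1+6+8+5 = 37
3+7 = 10
1+0 = 1
(Equivalently, 107451685 mod 9 = 1.)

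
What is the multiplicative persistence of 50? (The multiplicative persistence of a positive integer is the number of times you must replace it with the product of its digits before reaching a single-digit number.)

1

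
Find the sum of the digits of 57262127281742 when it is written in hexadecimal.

57262127281742 in base 16 is 341460C1764E.
Digit sum: 3+4+1+4+6+0+12+1+7+6+4+14 = 62.

62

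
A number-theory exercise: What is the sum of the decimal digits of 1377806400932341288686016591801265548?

157

1+3+7+7+8+0+6+4+0+0+9+3+2+3+4+1+2+8+8+6+8+6+0+1+6+5+9+1+8+0+1+2+6+5+5+4+8 = 157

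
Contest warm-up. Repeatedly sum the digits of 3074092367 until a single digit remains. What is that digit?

5

3+0+7+4+0+9+2+3+6+7 = 41
4+1 = 5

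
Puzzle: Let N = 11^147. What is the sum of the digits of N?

665

11^147 = 1215415353701119428567599090705841114394571217822709983119287253460808647271967908001525374780669455007257574399099710230071090808631235582429494215539571
Sum of its 154 digits: 665.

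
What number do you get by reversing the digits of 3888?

8883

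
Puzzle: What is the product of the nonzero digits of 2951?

2×9×5×1 = 90

90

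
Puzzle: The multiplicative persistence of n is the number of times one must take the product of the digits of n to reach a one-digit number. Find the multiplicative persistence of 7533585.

7533585 → 63000 → 0 (2 steps)

2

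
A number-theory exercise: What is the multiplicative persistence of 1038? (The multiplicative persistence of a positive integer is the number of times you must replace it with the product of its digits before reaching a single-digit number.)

1038 → 0 (1 step)

1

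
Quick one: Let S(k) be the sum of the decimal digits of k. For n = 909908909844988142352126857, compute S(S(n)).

5

First digit sum: 140.
1+4+0 = 5.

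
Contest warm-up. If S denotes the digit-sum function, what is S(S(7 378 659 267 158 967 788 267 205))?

First digit sum: 141.
1+4+1 = 6.

6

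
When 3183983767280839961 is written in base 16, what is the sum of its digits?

131

3183983767280839961 in base 16 is 2C2FC85DEB626D19.
Digit sum: 2+12+2+15+12+8+5+13+14+11+6+2+6+13+1+9 = 131.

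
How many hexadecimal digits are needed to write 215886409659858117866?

17

215886409659858117866 in base 16 is BB40699C53A4D64EA, which has 17 digits.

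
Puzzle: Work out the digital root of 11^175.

2

The digital root of n equals n mod 9 (or 9 when 9 | n), so we need 11^175 mod 9.
11^175 ≡ 2 (mod 9), so the digital root is 2.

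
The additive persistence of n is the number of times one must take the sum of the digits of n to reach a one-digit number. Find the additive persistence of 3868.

3868 → 25 → 7 (2 steps)

2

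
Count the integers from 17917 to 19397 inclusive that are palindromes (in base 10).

The integers in [17917, 19397] that are palindromes (in base 10): 17971, 18081, 18181, 18281, 18381, 18481, …, 19291, 19391.
15 qualify.

15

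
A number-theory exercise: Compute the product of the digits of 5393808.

0

5×3×9×3×8×0×8 = 0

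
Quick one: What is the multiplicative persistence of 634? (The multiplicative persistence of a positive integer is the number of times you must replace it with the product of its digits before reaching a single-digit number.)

634 → 72 → 14 → 4 (3 steps)

3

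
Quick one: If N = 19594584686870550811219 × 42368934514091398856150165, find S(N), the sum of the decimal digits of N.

19594584686870550811219 × 42368934514091398856150165 = 830201675428836485542764894886305204828030701135
Sum of its 48 digits: 203.

203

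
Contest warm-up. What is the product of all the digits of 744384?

10752

7×4×4×3×8×4 = 10752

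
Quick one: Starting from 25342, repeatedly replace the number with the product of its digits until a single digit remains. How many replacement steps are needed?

25342 → 240 → 0 (2 steps)

2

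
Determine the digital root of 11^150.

1

The digital root of n equals n mod 9 (or 9 when 9 | n), so we need 11^150 mod 9.
11^150 ≡ 1 (mod 9), so the digital root is 1.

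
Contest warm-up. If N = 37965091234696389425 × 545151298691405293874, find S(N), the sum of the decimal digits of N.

37965091234696389425 × 545151298691405293874 = 20696718791532424393030702285558870882450
Sum of its 41 digits: 178.

178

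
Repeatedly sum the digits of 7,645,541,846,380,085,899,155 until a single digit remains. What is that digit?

3

7+6+4+5+5+4+1+8+4+6+3+8+0+0+8+5+8+9+9+1+5+5 = 111
1+1+1 = 3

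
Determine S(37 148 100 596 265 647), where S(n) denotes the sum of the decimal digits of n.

74

3+7+1+4+8+1+0+0+5+9+6+2+6+5+6+4+7 = 74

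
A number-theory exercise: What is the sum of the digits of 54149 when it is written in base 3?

13

54149 in base 3 is 2202021112.
Digit sum: 2+2+0+2+0+2+1+1+1+2 = 13.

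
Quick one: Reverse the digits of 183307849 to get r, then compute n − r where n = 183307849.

Reverse of 183307849 is 948703381.
183307849 − 948703381 = -765395532

-765395532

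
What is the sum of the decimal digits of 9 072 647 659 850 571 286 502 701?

112

9+0+7+2+6+4+7+6+5+9+8+5+0+5+7+1+2+8+6+5+0+2+7+0+1 = 112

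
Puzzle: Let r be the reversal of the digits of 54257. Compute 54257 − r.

Reverse of 54257 is 75245.
54257 − 75245 = -20988

-20988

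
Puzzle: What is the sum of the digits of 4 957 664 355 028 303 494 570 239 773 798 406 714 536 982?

209

4+9+5+7+6+6+4+3+5+5+0+2+8+3+0+3+4+9+4+5+7+0+2+3+9+7+7+3+7+9+8+4+0+6+7+1+4+5+3+6+9+8+2 = 209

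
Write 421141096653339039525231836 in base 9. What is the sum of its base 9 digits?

116

421141096653339039525231836 in base 9 is 7215607820748257618132744045.
Digit sum: 7+2+1+5+6+0+7+8+2+0+7+4+8+2+5+7+6+1+8+1+3+2+7+4+4+0+4+5 = 116.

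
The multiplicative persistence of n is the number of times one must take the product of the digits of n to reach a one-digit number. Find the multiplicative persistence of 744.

2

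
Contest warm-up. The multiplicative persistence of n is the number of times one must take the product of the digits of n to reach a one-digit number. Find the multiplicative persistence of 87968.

4

87968 → 24192 → 144 → 16 → 6 (4 steps)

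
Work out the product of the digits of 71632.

252

7×1×6×3×2 = 252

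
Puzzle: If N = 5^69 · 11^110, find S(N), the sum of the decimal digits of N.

689

5^69 · 11^110 = 6055160603334594050349493250511353684154911363739437732750147743205231809284929461796948419968425307338862461414422786354534722352838116421480663120746612548828125
Sum of its 163 digits: 689.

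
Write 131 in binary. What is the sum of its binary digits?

131 in base 2 is 10000011.
Digit sum: 1+0+0+0+0+0+1+1 = 3.

3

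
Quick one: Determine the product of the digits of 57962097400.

5×7×9×6×2×0×9×7×4×0×0 = 0

0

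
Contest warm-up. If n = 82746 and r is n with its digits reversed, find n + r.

147474

Reverse of 82746 is 64728.
82746 + 64728 = 147474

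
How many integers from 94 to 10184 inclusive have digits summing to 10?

The integers in [94, 10184] that have digits summing to 10: 109, 118, 127, 136, 145, 154, …, 10171, 10180.
292 qualify.

292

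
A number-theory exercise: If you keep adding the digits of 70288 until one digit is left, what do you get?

7+0+2+8+8 = 25
2+5 = 7

7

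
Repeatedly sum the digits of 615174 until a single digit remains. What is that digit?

6

6+1+5+1+7+4 = 24
2+4 = 6
(Equivalently, 615174 mod 9 = 6.)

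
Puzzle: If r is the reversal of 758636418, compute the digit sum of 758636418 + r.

Reversal of 758636418 is 814636857; 758636418 + 814636857 = 1573273275.
Digit sum of 1573273275: 1+5+7+3+2+7+3+2+7+5 = 42.

42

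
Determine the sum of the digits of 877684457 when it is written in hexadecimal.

47

877684457 in base 16 is 345066E9.
Digit sum: 3+4+5+0+6+6+14+9 = 47.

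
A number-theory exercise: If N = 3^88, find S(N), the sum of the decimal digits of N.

198

3^88 = 969773729787523602876821942164080815560161
Sum of its 42 digits: 198.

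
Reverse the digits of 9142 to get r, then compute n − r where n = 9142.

6723

Reverse of 9142 is 2419.
9142 − 2419 = 6723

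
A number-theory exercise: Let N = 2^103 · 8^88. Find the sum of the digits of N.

2^103 · 8^88 = 300613450595050653169853516389035139504087366260264943450533244356122755214669880763353471793250393988087676928
Sum of its 111 digits: 488.

488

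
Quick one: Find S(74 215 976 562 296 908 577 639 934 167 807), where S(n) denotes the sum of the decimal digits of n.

170

7+4+2+1+5+9+7+6+5+6+2+2+9+6+9+0+8+5+7+7+6+3+9+9+3+4+1+6+7+8+0+7 = 170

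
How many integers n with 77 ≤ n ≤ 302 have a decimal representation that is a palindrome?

The integers in [77, 302] that have a decimal representation that is a palindrome: 77, 88, 99, 101, 111, 121, …, 282, 292.
23 qualify.

23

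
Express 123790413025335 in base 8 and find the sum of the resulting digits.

123790413025335 in base 8 is 3411306346050067.
Digit sum: 3+4+1+1+3+0+6+3+4+6+0+5+0+0+6+7 = 49.

49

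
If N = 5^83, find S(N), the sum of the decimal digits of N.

5^83 = 10339757656912845935892608650874535669572651386260986328125
Sum of its 59 digits: 290.

290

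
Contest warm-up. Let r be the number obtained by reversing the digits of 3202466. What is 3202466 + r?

9844489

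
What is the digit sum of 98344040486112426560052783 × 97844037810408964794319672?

255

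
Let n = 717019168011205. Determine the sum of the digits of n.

7+1+7+0+1+9+1+6+8+0+1+1+2+0+5 = 49

49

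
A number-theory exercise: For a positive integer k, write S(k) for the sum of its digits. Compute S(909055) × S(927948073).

1372

S(909055) = 9+0+9+0+5+5 = 28.
S(927948073) = 9+2+7+9+4+8+0+7+3 = 49.
28 · 49 = 1372.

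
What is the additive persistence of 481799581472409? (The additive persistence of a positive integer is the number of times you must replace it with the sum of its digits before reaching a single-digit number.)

481799581472409 → 78 → 15 → 6 (3 steps)

3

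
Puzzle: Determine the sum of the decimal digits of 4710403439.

4+7+1+0+4+0+3+4+3+9 = 35

35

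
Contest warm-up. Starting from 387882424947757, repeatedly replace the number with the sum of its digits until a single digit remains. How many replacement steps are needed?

3

387882424947757 → 85 → 13 → 4 (3 steps)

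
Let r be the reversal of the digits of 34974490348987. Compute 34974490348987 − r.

Reverse of 34974490348987 is 78984309447943.
34974490348987 − 78984309447943 = -44009819098956

-44009819098956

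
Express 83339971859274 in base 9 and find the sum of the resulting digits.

58

83339971859274 in base 9 is 357066027134446.
Digit sum: 3+5+7+0+6+6+0+2+7+1+3+4+4+4+6 = 58.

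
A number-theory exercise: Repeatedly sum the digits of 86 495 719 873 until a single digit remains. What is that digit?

8+6+4+9+5+7+1+9+8+7+3 = 67
6+7 = 13
1+3 = 4

4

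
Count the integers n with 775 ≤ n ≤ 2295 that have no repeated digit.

776

The integers in [775, 2295] that have no repeated digit: 780, 781, 782, 783, 784, 785, …, 2197, 2198.
776 qualify.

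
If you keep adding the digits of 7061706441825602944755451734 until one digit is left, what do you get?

9

7+0+6+1+7+0+6+4+4+1+8+2+5+6+0+2+9+4+4+7+5+5+4+5+1+7+3+4 = 117
1+1+7 = 9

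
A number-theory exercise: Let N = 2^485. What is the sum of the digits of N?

2^485 = 99895953610111751404211111353381321783955140565279076827493022708011895642232499843849795298031743077114461795885011932654335221737225129801285632
Sum of its 146 digits: 617.

617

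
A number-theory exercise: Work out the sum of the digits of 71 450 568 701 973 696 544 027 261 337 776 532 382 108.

180

7+1+4+5+0+5+6+8+7+0+1+9+7+3+6+9+6+5+4+4+0+2+7+2+6+1+3+3+7+7+7+6+5+3+2+3+8+2+1+0+8 = 180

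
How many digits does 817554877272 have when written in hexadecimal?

10

817554877272 in base 16 is BE5A116B58, which has 10 digits.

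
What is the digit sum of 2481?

15

2+4+8+1 = 15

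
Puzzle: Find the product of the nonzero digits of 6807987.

169344

6×8×7×9×8×7 = 169344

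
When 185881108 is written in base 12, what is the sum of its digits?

185881108 in base 12 is 52302104.
Digit sum: 5+2+3+0+2+1+0+4 = 17.

17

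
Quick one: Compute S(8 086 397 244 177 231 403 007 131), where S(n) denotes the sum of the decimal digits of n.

8+0+8+6+3+9+7+2+4+4+1+7+7+2+3+1+4+0+3+0+0+7+1+3+1 = 91

91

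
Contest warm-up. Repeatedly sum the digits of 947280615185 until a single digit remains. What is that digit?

2

9+4+7+2+8+0+6+1+5+1+8+5 = 56
5+6 = 11
1+1 = 2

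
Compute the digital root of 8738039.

2

8+7+3+8+0+3+9 = 38
3+8 = 11
1+1 = 2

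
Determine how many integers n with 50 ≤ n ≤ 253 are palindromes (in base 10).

The integers in [50, 253] that are palindromes (in base 10): 55, 66, 77, 88, 99, 101, …, 242, 252.
21 qualify.

21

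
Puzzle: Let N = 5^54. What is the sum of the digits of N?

5^54 = 55511151231257827021181583404541015625
Sum of its 38 digits: 127.

127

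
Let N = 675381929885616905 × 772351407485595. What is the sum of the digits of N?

675381929885616905 × 772351407485595 = 521632184137493653882541475983475
Sum of its 33 digits: 153.

153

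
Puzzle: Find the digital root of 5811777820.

5+8+1+1+7+7+7+8+2+0 = 46
4+6 = 10
1+0 = 1

1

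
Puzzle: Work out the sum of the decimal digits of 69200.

6+9+2+0+0 = 17

17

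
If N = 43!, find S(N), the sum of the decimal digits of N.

43! = 60415263063373835637355132068513997507264512000000000
Sum of its 53 digits: 180.

180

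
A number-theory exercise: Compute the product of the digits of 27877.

5488

2×7×8×7×7 = 5488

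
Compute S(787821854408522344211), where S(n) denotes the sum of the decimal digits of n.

86

7+8+7+8+2+1+8+5+4+4+0+8+5+2+2+3+4+4+2+1+1 = 86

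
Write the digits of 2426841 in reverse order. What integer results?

1486242

Reversing 2426841 gives 1486242.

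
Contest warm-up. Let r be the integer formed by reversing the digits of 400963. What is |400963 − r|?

31959

Reverse of 400963 is 369004.
|400963 − 369004| = 31959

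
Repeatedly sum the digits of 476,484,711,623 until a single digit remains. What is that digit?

8

4+7+6+4+8+4+7+1+1+6+2+3 = 53
5+3 = 8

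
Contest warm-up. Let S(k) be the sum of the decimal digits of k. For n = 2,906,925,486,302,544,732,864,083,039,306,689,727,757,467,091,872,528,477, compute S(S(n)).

First digit sum: 266.
2+6+6 = 14.

14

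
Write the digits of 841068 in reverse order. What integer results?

860148

Reversing 841068 gives 860148.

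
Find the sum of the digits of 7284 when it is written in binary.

7

7284 in base 2 is 1110001110100.
Digit sum: 1+1+1+0+0+0+1+1+1+0+1+0+0 = 7.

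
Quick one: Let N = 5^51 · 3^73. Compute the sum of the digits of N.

315

5^51 · 3^73 = 30013857459295644518846499171046603660073515129624865949153900146484375
Sum of its 71 digits: 315.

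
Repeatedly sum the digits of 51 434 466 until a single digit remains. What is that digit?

6

5+1+4+3+4+4+6+6 = 33
3+3 = 6
(Equivalently, 51 434 466 mod 9 = 6.)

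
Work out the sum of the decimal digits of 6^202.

6^202 = 15365708057232986428691096094675854364347594832761619461837246841664065463786310604686597016267255502685261356800340673914360748658633428725824561309114433536
Sum of its 158 digits: 711.

711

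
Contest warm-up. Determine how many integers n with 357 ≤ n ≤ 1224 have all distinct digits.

The integers in [357, 1224] that have all distinct digits: 357, 358, 359, 360, 361, 362, …, 1208, 1209.
530 qualify.

530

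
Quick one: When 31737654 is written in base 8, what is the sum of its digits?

32

31737654 in base 8 is 171043466.
Digit sum: 1+7+1+0+4+3+4+6+6 = 32.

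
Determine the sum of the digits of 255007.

19

2+5+5+0+0+7 = 19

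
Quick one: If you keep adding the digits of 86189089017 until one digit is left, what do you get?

3

8+6+1+8+9+0+8+9+0+1+7 = 57
5+7 = 12
1+2 = 3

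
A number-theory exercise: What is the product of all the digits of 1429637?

1×4×2×9×6×3×7 = 9072

9072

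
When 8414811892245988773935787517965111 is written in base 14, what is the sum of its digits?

190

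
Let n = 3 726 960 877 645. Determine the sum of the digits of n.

3+7+2+6+9+6+0+8+7+7+6+4+5 = 70

70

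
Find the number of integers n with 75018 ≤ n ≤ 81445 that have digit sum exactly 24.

398

The integers in [75018, 81445] that have digit sum exactly 24: 75039, 75048, 75057, 75066, 75075, 75084, …, 81429, 81438.
398 qualify.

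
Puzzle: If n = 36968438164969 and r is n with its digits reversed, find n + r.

133914621651932

Reverse of 36968438164969 is 96946183486963.
36968438164969 + 96946183486963 = 133914621651932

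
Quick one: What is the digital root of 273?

3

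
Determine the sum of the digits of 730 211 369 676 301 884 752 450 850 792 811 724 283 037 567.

7+3+0+2+1+1+3+6+9+6+7+6+3+0+1+8+8+4+7+5+2+4+5+0+8+5+0+7+9+2+8+1+1+7+2+4+2+8+3+0+3+7+5+6+7 = 193

193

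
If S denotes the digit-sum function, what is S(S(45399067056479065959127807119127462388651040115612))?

10

First digit sum: 217.
2+1+7 = 10.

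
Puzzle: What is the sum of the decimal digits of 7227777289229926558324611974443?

154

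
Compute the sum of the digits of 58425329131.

43

5+8+4+2+5+3+2+9+1+3+1 = 43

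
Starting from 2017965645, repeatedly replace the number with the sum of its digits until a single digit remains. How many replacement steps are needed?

2

2017965645 → 45 → 9 (2 steps)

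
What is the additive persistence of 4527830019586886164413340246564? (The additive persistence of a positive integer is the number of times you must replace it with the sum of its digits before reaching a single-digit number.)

4527830019586886164413340246564 → 133 → 7 (2 steps)

2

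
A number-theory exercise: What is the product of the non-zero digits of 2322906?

2×3×2×2×9×6 = 1296

1296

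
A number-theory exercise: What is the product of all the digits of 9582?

720

9×5×8×2 = 720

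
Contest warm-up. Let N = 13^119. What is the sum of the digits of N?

610

13^119 = 3624590305361413470799644990060270974768258519061301251830985869665939140632453798114308416394869792108118619264541993700274955248677
Sum of its 133 digits: 610.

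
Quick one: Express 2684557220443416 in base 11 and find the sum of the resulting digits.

2684557220443416 in base 11 is 70842336175037A.
Digit sum: 7+0+8+4+2+3+3+6+1+7+5+0+3+7+10 = 66.

66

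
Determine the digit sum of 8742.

8+7+4+2 = 21

21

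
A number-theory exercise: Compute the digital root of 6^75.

The digital root of n equals n mod 9 (or 9 when 9 | n), so we need 6^75 mod 9.
6^75 ≡ 0 (mod 9), so the digital root is 9.

9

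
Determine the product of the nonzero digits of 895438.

34560

8×9×5×4×3×8 = 34560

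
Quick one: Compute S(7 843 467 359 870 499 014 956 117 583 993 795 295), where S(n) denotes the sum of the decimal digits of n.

7+8+4+3+4+6+7+3+5+9+8+7+0+4+9+9+0+1+4+9+5+6+1+1+7+5+8+3+9+9+3+7+9+5+2+9+5 = 201

201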